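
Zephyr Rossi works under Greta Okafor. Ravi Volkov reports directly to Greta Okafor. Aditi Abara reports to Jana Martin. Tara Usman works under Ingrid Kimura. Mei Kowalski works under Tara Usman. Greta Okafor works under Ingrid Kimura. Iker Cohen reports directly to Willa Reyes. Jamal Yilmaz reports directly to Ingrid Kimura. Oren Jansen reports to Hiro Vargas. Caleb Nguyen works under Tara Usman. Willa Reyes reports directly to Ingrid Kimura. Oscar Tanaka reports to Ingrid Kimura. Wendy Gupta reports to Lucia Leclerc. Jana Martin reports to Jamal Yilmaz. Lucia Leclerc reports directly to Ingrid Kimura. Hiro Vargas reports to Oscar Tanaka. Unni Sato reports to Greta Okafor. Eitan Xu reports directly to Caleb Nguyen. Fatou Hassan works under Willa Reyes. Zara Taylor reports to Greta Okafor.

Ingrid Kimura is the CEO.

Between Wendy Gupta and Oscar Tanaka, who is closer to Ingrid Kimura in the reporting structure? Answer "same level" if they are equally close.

Oscar Tanaka

Wendy Gupta is 2 levels below Ingrid Kimura; Oscar Tanaka is 1. Oscar Tanaka is higher.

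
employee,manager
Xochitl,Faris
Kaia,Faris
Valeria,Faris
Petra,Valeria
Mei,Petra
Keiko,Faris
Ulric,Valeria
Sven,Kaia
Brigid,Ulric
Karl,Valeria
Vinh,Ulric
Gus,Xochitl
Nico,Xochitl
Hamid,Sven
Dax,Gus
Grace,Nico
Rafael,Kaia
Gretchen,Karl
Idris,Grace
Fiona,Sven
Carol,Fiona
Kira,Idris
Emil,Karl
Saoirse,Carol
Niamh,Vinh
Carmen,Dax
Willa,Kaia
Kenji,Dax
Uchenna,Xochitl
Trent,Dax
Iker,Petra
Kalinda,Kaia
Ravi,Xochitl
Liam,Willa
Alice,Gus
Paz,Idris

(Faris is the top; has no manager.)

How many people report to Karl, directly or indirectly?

2

Karl directly manages Gretchen, Emil. Gretchen has no reports. Emil has no reports. So Karl's organization is 2 direct reports plus everyone under them: 1 + 1 = 2.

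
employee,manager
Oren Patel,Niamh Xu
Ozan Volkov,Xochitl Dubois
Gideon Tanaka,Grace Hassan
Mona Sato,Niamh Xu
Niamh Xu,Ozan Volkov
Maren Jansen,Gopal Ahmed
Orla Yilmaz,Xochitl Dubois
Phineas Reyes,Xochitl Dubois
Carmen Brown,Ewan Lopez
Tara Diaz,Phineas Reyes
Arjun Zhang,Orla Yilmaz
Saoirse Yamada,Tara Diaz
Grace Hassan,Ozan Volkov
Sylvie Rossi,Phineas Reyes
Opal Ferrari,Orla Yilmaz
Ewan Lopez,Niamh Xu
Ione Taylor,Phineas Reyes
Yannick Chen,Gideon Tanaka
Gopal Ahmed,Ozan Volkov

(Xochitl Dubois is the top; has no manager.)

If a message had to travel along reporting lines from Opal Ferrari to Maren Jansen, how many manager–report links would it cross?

Opal Ferrari is 2 levels below Xochitl Dubois, and Maren Jansen is 3 levels below Xochitl Dubois (their lowest common manager). The shortest path runs up from Opal Ferrari to Xochitl Dubois and back down to Maren Jansen: 2 + 3 = 5 links.

5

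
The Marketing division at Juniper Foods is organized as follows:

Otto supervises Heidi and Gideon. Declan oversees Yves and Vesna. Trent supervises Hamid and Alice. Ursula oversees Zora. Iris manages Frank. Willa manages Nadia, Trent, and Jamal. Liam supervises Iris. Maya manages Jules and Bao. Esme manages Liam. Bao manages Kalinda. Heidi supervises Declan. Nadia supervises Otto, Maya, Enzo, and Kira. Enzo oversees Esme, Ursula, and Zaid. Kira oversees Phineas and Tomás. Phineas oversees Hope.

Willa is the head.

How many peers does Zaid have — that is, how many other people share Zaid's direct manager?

Zaid reports to Enzo. Enzo's other direct reports are Esme, Ursula — 2 peers.

2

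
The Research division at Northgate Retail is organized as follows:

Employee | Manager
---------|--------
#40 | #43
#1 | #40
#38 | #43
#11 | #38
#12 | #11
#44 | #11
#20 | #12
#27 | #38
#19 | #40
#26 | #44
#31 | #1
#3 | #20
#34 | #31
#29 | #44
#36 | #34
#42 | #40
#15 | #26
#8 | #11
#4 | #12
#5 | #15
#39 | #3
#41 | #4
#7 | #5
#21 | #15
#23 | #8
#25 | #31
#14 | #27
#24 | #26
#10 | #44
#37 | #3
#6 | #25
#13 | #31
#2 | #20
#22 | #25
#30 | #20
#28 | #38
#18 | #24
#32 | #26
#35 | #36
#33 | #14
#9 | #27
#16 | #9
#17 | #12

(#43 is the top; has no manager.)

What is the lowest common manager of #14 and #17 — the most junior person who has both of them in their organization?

#38

#14's chain of managers is #27, #38, #43. #17's chain of managers is #12, #11, #38, #43. The first manager that appears in both chains is #38.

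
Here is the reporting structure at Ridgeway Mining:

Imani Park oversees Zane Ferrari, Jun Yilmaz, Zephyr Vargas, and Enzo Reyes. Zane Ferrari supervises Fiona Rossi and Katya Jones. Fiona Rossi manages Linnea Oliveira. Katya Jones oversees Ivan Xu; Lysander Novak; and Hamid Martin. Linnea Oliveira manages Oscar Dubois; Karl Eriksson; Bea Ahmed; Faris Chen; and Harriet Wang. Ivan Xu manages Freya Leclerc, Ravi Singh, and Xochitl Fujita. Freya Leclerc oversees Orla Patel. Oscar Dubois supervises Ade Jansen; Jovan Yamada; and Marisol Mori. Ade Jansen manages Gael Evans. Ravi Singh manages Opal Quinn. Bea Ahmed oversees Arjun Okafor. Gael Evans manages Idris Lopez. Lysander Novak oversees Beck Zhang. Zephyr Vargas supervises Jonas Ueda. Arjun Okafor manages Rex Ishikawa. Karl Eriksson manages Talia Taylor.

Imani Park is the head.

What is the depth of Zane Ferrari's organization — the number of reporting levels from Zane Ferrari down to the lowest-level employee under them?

The longest chain under Zane Ferrari runs Zane Ferrari → Fiona Rossi → Linnea Oliveira → Oscar Dubois → Ade Jansen → Gael Evans → Idris Lopez, which is 6 levels below Zane Ferrari.

6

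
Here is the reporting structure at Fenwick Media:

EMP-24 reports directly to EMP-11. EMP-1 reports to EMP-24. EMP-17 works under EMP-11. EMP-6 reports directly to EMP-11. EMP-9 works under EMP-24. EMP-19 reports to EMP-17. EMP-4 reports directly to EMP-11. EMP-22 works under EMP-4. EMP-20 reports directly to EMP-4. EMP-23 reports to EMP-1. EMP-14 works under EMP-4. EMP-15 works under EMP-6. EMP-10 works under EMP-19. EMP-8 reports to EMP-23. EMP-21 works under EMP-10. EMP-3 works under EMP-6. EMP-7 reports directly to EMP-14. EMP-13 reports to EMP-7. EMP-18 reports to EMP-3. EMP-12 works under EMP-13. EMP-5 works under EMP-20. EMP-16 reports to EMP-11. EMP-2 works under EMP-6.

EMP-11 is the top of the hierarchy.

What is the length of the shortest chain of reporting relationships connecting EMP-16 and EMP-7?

4

EMP-16 is 1 level below EMP-11, and EMP-7 is 3 levels below EMP-11 (their lowest common manager). The shortest path runs up from EMP-16 to EMP-11 and back down to EMP-7: 1 + 3 = 4 links.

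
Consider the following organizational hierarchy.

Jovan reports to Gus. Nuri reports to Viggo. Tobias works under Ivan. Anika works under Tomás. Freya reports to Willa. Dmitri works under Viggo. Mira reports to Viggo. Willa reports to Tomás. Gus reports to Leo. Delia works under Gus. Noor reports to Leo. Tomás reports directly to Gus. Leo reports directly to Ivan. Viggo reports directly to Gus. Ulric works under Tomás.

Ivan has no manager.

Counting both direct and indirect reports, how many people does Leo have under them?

Leo directly manages Gus, Noor. Under Gus: Jovan, Delia, Tomás, Ulric, Anika, Willa, Freya, Viggo, Dmitri, Mira, Nuri (11). Noor has no reports. So Leo's organization is 2 direct reports plus everyone under them: 12 + 1 = 13.

13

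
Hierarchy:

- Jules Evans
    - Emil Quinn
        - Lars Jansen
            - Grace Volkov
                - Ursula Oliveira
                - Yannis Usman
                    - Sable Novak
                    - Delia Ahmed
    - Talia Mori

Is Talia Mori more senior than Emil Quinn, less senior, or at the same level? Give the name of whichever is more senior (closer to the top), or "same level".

Both Talia Mori and Emil Quinn are 1 level below Jules Evans.

same level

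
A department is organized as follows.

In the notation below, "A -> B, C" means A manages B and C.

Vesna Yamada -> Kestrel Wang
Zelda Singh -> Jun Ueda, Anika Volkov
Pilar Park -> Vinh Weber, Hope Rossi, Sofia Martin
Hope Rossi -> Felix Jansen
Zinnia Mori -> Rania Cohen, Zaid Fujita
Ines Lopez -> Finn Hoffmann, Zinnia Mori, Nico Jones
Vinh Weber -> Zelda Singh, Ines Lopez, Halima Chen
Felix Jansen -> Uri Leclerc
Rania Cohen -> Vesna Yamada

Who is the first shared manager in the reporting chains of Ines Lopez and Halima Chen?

Vinh Weber

Ines Lopez's chain of managers is Vinh Weber, Pilar Park. Halima Chen's chain of managers is Vinh Weber, Pilar Park. The first manager that appears in both chains is Vinh Weber.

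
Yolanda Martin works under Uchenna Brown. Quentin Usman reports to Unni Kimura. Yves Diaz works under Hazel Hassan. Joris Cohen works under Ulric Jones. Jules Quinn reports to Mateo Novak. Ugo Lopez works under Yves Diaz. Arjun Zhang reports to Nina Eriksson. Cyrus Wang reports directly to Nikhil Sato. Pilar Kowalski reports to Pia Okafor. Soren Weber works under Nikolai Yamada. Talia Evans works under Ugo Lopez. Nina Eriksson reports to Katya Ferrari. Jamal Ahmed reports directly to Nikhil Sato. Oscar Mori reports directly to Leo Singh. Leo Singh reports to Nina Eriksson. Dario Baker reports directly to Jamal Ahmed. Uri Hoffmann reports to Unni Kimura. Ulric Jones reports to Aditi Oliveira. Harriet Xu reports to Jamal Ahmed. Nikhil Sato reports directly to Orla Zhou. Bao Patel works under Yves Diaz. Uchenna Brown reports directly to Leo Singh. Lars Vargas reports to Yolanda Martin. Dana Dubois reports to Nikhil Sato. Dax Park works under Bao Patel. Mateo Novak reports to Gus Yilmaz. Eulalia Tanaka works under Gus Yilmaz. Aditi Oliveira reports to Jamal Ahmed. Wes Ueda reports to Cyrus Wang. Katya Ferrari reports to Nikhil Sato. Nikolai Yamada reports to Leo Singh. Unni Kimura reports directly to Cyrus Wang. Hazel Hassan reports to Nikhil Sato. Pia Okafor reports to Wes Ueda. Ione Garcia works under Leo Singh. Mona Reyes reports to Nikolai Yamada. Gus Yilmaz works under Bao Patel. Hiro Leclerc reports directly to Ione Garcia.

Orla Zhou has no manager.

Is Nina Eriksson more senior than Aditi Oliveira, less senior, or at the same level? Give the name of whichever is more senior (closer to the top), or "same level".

same level

Both Nina Eriksson and Aditi Oliveira are 3 levels below Orla Zhou.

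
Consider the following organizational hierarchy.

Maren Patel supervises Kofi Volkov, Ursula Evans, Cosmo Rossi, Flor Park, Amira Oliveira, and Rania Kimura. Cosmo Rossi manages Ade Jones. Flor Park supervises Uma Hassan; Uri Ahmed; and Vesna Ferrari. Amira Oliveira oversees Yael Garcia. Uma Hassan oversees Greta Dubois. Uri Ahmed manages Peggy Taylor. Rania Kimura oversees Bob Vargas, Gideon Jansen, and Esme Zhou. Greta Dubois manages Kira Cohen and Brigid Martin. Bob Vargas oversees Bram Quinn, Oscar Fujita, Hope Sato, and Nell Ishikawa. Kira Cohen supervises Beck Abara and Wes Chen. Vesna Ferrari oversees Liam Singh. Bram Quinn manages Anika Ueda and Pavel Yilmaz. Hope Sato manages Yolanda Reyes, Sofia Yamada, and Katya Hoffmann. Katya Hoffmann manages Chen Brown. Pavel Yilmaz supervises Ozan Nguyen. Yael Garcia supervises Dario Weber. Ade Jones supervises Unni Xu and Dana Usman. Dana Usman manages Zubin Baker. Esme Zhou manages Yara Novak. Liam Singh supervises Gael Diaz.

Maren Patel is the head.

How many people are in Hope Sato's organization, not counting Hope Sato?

Hope Sato directly manages Katya Hoffmann, Sofia Yamada, Yolanda Reyes. Under Katya Hoffmann: Chen Brown (1). Sofia Yamada has no reports. Yolanda Reyes has no reports. So Hope Sato's organization is 3 direct reports plus everyone under them: 2 + 1 + 1 = 4.

4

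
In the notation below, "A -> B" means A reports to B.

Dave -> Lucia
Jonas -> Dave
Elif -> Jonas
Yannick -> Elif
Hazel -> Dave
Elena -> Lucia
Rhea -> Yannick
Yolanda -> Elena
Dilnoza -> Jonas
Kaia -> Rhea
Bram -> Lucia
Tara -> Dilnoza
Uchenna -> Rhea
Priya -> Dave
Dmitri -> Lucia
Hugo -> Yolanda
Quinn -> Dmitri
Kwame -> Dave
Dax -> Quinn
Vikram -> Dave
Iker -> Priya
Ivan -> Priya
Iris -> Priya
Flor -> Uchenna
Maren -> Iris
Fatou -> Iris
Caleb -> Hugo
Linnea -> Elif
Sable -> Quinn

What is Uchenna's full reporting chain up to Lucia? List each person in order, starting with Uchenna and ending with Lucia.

Uchenna reports to Rhea. Rhea reports to Yannick. Yannick reports to Elif. Elif reports to Jonas. Jonas reports to Dave. Dave reports to Lucia. Lucia is at the top.

Uchenna -> Rhea -> Yannick -> Elif -> Jonas -> Dave -> Lucia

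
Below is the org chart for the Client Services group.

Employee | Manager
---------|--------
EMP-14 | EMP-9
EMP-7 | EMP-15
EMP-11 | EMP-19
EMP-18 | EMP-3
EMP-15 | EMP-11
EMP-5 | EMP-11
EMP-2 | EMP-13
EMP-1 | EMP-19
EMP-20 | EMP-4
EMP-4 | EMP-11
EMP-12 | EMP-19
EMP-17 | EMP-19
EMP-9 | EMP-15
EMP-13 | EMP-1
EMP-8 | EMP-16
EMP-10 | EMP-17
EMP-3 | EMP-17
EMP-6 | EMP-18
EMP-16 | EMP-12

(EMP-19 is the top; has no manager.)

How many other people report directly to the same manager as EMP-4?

EMP-4 reports to EMP-11. EMP-11's other direct reports are EMP-15, EMP-5 — 2 peers.

2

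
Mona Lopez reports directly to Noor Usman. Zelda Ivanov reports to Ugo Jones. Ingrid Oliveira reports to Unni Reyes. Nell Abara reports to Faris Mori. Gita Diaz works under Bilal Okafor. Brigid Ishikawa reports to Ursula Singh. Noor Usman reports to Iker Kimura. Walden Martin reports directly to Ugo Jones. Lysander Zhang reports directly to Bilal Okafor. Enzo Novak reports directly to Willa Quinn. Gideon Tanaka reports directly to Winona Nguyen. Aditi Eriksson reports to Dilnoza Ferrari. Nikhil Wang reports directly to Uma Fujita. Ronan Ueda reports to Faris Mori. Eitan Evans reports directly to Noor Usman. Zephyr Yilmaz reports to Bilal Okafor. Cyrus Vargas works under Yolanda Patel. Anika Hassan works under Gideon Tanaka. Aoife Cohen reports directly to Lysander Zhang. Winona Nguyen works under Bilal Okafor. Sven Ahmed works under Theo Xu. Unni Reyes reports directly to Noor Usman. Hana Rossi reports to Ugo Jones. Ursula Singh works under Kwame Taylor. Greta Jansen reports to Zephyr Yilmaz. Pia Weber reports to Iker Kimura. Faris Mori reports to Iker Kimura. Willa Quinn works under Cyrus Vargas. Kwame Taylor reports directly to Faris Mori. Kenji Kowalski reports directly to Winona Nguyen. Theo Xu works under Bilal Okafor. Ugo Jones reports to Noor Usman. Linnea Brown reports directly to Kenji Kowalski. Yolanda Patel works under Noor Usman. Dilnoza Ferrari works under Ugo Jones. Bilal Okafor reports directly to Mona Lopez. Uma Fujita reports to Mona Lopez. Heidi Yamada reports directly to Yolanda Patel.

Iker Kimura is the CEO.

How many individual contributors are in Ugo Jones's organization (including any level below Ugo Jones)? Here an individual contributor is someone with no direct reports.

4

The people in Ugo Jones's organization with no one reporting to them are Walden Martin, Hana Rossi, Zelda Ivanov, Aditi Eriksson. That is 4.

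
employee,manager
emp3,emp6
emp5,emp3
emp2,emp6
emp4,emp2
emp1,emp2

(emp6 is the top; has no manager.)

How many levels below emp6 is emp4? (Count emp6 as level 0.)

2

Chain from emp4 up to emp6: emp4 → emp2 → emp6. That is 2 steps up, so emp4 is 2 levels below emp6.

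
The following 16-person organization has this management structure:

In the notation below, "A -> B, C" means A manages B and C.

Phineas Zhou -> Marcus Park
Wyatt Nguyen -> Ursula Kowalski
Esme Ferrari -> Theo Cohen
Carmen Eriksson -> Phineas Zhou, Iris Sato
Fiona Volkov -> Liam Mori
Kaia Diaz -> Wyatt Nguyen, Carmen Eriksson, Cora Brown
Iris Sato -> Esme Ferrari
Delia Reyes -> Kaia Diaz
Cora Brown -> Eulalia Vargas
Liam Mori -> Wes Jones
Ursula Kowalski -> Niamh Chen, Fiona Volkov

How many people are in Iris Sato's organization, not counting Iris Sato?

2

Iris Sato directly manages Esme Ferrari. Under Esme Ferrari: Theo Cohen (1). That's 2 in total.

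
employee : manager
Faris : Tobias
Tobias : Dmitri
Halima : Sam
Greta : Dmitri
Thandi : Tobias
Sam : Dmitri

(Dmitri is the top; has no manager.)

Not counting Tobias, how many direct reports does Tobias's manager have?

2

Tobias reports to Dmitri. Dmitri's other direct reports are Greta, Sam — 2 peers.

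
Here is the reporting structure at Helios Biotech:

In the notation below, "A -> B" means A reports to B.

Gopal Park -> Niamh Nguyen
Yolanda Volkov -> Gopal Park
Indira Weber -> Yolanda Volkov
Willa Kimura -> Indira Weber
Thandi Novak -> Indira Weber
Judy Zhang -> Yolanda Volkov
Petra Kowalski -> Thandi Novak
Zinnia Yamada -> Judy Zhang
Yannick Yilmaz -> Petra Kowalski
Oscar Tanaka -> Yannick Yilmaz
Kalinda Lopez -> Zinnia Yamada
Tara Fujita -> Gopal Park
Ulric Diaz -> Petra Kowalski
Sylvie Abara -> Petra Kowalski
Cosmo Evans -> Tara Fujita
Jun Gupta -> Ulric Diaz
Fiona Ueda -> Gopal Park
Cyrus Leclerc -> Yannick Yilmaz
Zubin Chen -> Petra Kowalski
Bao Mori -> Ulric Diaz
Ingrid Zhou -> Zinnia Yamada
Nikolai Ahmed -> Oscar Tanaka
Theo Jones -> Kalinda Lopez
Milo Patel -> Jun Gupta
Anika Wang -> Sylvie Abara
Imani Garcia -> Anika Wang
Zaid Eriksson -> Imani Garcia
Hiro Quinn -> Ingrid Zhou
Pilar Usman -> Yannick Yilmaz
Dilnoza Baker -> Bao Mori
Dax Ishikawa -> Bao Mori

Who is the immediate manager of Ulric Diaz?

Petra Kowalski

Ulric Diaz reports directly to Petra Kowalski.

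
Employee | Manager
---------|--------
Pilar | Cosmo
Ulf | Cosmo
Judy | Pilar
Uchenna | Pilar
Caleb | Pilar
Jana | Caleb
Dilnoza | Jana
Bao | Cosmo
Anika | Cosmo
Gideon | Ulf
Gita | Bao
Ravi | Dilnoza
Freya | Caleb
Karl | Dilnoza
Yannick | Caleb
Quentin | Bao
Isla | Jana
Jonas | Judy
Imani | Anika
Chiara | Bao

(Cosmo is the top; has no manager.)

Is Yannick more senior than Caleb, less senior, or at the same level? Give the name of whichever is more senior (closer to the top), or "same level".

Caleb

Yannick is 3 levels below Cosmo; Caleb is 2. Caleb is higher.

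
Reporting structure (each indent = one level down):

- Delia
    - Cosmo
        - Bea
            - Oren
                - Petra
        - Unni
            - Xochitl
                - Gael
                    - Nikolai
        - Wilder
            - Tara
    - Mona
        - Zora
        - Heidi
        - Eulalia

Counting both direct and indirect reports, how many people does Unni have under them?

3

Unni directly manages Xochitl. Under Xochitl: Gael, Nikolai (2). That's 3 in total.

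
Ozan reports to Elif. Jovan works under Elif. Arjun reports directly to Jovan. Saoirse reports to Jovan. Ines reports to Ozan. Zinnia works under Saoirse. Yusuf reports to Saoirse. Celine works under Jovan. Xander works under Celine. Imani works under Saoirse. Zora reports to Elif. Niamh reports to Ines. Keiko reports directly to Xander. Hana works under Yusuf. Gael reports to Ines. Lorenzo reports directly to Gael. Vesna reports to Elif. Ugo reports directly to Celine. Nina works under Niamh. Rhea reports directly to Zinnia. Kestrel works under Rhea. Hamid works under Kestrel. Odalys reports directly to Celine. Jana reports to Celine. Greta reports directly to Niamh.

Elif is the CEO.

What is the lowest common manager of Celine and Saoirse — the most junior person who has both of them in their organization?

Celine's chain of managers is Jovan, Elif. Saoirse's chain of managers is Jovan, Elif. The first manager that appears in both chains is Jovan.

Jovan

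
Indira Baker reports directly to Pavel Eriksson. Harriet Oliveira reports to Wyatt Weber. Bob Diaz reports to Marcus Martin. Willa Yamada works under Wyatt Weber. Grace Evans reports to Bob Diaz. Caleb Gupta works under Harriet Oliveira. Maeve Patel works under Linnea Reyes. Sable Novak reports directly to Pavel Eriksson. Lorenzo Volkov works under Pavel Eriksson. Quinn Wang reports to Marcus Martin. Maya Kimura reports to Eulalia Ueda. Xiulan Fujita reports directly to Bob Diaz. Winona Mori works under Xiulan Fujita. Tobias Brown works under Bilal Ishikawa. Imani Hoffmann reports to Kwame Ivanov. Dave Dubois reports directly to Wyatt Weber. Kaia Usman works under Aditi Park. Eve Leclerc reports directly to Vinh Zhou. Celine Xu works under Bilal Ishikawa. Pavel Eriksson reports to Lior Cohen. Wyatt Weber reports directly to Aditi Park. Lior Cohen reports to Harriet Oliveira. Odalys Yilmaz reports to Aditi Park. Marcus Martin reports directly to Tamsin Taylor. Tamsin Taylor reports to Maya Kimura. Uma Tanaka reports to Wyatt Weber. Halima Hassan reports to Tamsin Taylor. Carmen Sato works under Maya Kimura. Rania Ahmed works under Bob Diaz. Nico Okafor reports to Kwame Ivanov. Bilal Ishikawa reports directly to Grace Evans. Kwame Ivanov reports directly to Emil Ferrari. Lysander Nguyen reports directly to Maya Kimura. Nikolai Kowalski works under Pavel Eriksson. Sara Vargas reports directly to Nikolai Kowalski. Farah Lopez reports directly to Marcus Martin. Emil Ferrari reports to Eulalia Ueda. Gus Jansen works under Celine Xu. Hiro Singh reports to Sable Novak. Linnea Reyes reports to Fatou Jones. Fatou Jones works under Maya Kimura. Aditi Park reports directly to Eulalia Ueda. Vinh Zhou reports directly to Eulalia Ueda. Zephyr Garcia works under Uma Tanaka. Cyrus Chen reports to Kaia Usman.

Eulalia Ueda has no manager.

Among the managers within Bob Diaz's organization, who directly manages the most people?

Direct-report counts within Bob Diaz's organization: Bob Diaz has 3; Xiulan Fujita has 1; Grace Evans has 1; Bilal Ishikawa has 2; Celine Xu has 1. The largest is 3, held by Bob Diaz.

Bob Diaz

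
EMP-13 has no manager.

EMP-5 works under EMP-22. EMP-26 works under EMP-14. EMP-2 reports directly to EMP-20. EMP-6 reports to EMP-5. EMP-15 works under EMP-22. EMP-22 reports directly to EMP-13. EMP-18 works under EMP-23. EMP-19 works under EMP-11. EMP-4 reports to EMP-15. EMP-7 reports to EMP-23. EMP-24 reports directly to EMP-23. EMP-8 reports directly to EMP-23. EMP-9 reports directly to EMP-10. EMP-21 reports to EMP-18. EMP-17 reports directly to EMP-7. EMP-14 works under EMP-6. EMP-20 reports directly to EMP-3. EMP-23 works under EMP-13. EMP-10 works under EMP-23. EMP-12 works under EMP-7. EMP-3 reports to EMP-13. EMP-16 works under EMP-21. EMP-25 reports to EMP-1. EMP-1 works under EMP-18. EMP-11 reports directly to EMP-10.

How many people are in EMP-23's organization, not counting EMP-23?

14

EMP-23 directly manages EMP-10, EMP-18, EMP-7, EMP-24, EMP-8. Under EMP-10: EMP-11, EMP-19, EMP-9 (3). Under EMP-18: EMP-21, EMP-16, EMP-1, EMP-25 (4). Under EMP-7: EMP-12, EMP-17 (2). EMP-24 has no reports. EMP-8 has no reports. So EMP-23's organization is 5 direct reports plus everyone under them: 4 + 5 + 3 + 1 + 1 = 14.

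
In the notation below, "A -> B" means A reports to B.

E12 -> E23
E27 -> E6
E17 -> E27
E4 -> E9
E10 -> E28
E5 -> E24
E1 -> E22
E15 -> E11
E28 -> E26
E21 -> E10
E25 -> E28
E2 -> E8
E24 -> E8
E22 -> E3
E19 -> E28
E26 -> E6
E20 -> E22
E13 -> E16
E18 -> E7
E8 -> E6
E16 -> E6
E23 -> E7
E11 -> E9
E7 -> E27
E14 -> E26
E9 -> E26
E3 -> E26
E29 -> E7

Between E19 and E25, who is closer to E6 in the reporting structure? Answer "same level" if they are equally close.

Both E19 and E25 are 3 levels below E6.

same level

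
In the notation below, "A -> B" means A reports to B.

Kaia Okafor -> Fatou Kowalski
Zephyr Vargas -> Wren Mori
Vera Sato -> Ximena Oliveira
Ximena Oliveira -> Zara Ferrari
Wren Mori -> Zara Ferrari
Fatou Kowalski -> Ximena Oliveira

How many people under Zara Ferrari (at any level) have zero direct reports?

3

The people in Zara Ferrari's organization with no one reporting to them are Zephyr Vargas, Vera Sato, Kaia Okafor. That is 3.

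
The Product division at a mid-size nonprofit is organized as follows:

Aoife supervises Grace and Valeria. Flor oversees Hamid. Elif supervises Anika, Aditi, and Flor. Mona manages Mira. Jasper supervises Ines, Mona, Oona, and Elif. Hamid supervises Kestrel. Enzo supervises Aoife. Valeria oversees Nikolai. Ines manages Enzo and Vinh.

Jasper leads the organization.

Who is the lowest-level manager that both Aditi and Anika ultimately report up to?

Aditi's chain of managers is Elif, Jasper. Anika's chain of managers is Elif, Jasper. The first manager that appears in both chains is Elif.

Elif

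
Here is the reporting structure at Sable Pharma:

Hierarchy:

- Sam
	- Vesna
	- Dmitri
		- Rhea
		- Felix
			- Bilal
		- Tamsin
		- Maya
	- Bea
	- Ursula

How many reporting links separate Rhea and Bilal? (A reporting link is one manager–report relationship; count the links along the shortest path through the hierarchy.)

Rhea is 1 level below Dmitri, and Bilal is 2 levels below Dmitri (their lowest common manager). The shortest path runs up from Rhea to Dmitri and back down to Bilal: 1 + 2 = 3 links.

3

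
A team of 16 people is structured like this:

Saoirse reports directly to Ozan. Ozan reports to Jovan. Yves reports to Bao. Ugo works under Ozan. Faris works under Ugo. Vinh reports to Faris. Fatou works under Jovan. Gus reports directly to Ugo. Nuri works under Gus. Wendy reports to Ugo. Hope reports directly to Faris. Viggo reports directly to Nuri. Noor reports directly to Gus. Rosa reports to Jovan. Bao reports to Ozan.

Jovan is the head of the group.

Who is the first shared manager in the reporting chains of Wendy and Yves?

Wendy's chain of managers is Ugo, Ozan, Jovan. Yves's chain of managers is Bao, Ozan, Jovan. The first manager that appears in both chains is Ozan.

Ozan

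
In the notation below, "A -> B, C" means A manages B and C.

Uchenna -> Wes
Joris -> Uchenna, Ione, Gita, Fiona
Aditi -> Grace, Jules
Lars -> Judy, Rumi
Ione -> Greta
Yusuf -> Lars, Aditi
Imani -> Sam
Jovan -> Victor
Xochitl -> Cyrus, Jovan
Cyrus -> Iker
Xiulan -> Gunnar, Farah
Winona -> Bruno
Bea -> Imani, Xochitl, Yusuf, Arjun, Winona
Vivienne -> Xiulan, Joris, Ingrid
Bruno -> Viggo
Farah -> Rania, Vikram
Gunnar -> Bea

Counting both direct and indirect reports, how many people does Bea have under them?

Bea directly manages Imani, Xochitl, Yusuf, Arjun, Winona. Under Imani: Sam (1). Under Xochitl: Jovan, Victor, Cyrus, Iker (4). Under Yusuf: Aditi, Jules, Grace, Lars, Rumi, Judy (6). Arjun has no reports. Under Winona: Bruno, Viggo (2). So Bea's organization is 5 direct reports plus everyone under them: 2 + 5 + 7 + 1 + 3 = 18.

18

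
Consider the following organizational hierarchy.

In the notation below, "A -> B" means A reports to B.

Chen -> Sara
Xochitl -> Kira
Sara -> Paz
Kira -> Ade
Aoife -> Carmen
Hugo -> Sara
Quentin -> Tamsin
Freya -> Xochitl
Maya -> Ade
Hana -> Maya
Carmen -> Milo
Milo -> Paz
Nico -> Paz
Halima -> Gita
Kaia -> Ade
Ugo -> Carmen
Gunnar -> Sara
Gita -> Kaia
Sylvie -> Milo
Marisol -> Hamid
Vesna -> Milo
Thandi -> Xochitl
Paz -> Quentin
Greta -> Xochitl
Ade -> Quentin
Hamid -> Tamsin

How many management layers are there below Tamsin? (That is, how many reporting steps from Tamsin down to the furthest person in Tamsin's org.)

5

The longest chain under Tamsin runs Tamsin → Quentin → Paz → Milo → Carmen → Aoife, which is 5 levels below Tamsin.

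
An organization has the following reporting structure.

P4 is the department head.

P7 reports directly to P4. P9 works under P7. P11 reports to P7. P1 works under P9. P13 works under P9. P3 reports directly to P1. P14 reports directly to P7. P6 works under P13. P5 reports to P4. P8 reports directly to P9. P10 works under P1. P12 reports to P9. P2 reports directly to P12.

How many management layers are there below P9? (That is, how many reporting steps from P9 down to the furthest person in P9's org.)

2

The longest chain under P9 runs P9 → P12 → P2, which is 2 levels below P9.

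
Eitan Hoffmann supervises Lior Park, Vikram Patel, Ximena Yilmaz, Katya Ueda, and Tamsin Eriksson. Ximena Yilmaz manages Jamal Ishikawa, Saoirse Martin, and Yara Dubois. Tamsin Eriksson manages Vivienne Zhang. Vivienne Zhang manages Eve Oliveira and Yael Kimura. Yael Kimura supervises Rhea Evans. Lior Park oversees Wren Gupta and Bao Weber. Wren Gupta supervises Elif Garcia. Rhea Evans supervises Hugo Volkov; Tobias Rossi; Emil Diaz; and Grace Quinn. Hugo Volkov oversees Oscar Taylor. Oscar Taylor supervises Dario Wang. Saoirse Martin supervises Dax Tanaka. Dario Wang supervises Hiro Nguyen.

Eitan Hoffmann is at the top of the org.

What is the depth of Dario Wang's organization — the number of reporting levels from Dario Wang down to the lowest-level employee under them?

1

The longest chain under Dario Wang runs Dario Wang → Hiro Nguyen, which is 1 level below Dario Wang.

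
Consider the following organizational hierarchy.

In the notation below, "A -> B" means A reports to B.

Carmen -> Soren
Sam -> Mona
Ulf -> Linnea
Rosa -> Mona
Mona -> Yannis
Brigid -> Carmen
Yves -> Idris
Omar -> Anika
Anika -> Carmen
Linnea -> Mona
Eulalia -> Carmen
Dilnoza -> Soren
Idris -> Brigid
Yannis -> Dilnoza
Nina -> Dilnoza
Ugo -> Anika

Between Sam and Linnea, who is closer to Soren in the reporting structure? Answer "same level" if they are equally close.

Both Sam and Linnea are 4 levels below Soren.

same level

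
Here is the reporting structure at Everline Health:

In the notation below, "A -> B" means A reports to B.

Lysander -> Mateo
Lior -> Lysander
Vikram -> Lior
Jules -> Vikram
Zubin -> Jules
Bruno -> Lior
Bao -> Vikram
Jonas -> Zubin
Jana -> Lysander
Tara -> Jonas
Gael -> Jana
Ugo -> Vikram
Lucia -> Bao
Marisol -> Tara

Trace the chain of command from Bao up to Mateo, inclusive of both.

Bao reports to Vikram. Vikram reports to Lior. Lior reports to Lysander. Lysander reports to Mateo. Mateo is at the top.

Bao -> Vikram -> Lior -> Lysander -> Mateo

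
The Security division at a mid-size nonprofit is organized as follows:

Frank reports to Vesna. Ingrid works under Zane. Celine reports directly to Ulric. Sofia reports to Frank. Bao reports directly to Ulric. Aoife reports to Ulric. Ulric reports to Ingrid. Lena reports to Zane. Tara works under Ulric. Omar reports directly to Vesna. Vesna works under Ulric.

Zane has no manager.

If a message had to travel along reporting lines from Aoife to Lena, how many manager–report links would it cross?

4

Aoife is 3 levels below Zane, and Lena is 1 level below Zane (their lowest common manager). The shortest path runs up from Aoife to Zane and back down to Lena: 3 + 1 = 4 links.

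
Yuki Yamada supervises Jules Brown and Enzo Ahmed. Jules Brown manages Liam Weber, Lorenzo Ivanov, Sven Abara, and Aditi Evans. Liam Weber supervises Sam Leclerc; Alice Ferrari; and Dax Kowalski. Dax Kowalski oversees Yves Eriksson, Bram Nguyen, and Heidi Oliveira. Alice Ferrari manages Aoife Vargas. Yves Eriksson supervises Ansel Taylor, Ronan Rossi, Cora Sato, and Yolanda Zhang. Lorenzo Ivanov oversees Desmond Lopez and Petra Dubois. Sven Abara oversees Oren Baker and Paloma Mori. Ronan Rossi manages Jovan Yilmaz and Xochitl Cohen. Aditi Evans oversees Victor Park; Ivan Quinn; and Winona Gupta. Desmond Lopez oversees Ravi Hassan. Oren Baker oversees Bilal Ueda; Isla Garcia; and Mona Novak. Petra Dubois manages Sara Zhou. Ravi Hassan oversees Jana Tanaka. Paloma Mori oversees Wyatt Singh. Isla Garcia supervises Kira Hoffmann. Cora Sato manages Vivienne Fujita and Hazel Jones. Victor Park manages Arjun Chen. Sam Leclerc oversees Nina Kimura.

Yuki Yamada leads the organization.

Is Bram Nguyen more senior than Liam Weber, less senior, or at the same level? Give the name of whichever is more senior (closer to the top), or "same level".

Liam Weber

Bram Nguyen is 4 levels below Yuki Yamada; Liam Weber is 2. Liam Weber is higher.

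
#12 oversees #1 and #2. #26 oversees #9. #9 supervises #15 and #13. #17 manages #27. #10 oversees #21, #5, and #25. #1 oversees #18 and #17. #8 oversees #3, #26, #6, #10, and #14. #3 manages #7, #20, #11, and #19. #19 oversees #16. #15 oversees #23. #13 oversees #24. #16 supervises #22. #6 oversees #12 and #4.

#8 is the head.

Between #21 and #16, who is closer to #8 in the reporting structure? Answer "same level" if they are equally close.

#21 is 2 levels below #8; #16 is 3. #21 is higher.

#21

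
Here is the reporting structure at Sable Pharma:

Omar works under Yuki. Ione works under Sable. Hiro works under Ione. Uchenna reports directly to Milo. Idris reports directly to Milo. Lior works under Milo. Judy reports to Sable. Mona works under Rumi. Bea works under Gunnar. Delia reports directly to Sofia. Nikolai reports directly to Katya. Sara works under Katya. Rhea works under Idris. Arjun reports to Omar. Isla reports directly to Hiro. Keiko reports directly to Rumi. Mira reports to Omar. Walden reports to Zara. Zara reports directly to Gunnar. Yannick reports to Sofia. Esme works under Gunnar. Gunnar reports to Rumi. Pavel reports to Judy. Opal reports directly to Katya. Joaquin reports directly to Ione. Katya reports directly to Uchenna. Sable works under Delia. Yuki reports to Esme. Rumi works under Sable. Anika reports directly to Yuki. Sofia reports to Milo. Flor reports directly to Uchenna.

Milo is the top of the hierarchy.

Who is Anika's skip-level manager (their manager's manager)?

Anika reports to Yuki, and Yuki reports to Esme. So Anika's skip-level manager is Esme.

Esme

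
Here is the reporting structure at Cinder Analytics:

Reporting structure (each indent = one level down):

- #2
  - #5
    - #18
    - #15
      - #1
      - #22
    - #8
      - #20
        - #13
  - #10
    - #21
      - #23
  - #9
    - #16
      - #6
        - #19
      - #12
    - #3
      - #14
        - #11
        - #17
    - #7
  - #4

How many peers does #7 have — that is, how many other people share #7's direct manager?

#7 reports to #9. #9's other direct reports are #16, #3 — 2 peers.

2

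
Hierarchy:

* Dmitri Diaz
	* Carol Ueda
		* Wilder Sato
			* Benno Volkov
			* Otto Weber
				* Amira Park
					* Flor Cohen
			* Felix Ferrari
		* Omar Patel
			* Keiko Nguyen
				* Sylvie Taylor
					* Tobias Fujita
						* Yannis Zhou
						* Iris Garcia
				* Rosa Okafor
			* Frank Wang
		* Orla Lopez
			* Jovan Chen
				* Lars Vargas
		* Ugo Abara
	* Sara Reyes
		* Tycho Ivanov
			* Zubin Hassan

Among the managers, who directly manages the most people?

Carol Ueda

Direct-report counts: Dmitri Diaz has 2; Sara Reyes has 1; Tycho Ivanov has 1; Carol Ueda has 4; Orla Lopez has 1; Jovan Chen has 1; Omar Patel has 2; Keiko Nguyen has 2; Sylvie Taylor has 1; Tobias Fujita has 2; Wilder Sato has 3; Otto Weber has 1; Amira Park has 1. The largest is 4, held by Carol Ueda.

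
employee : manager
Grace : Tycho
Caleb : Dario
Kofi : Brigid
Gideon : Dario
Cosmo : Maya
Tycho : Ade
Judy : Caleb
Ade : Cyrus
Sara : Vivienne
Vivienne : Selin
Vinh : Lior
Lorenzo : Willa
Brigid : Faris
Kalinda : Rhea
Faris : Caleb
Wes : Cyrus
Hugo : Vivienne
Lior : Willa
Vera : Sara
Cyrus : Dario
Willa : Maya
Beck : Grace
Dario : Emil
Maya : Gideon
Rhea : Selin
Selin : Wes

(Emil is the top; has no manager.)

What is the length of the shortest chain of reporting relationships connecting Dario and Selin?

3

Selin is in Dario's organization: the chain from Selin up to Dario is Selin → Wes → Cyrus → Dario, which is 3 links.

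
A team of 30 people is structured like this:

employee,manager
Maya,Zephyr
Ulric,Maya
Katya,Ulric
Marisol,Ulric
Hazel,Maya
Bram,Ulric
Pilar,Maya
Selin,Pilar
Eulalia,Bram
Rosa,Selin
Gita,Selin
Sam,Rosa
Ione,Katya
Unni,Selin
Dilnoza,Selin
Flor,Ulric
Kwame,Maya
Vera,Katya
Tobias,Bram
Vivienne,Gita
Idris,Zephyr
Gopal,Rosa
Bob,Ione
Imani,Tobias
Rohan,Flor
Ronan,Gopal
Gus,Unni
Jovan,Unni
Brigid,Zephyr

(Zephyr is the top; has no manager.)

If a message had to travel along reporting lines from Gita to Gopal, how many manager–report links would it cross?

3

Gita is 1 level below Selin, and Gopal is 2 levels below Selin (their lowest common manager). The shortest path runs up from Gita to Selin and back down to Gopal: 1 + 2 = 3 links.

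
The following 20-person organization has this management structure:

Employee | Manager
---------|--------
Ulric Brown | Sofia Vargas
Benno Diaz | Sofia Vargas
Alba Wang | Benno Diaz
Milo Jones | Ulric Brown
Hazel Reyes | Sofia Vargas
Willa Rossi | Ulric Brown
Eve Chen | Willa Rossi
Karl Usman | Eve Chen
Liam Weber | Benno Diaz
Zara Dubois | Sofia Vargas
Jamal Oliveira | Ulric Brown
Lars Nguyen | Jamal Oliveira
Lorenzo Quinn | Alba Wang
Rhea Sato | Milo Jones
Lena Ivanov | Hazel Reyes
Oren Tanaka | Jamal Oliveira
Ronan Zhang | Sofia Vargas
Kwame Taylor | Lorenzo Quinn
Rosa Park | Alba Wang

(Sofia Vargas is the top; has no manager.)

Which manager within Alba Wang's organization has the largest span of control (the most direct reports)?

Alba Wang

Direct-report counts within Alba Wang's organization: Alba Wang has 2; Lorenzo Quinn has 1. The largest is 2, held by Alba Wang.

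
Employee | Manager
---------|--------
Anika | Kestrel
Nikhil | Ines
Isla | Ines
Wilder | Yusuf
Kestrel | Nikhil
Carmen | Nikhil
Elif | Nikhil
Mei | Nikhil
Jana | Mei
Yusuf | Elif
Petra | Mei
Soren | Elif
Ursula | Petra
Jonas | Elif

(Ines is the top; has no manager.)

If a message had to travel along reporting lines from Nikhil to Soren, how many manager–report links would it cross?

2

Soren is in Nikhil's organization: the chain from Soren up to Nikhil is Soren → Elif → Nikhil, which is 2 links.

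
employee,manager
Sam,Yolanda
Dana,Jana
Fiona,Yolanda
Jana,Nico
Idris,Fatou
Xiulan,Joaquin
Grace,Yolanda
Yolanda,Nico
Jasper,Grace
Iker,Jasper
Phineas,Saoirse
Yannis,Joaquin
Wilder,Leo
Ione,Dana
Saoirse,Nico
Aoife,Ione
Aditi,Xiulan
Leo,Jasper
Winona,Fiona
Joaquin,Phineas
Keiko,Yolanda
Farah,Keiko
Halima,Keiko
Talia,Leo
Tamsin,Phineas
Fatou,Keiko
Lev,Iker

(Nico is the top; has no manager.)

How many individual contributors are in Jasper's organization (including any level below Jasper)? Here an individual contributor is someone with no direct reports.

3

The people in Jasper's organization with no one reporting to them are Lev, Talia, Wilder. That is 3.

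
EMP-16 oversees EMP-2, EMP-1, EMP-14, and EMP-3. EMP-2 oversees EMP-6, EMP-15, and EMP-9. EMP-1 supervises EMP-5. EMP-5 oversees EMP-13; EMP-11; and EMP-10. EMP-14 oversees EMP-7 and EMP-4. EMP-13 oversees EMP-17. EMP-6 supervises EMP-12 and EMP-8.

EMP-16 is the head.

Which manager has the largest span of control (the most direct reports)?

EMP-16

Direct-report counts: EMP-16 has 4; EMP-14 has 2; EMP-1 has 1; EMP-5 has 3; EMP-13 has 1; EMP-2 has 3; EMP-6 has 2. The largest is 4, held by EMP-16.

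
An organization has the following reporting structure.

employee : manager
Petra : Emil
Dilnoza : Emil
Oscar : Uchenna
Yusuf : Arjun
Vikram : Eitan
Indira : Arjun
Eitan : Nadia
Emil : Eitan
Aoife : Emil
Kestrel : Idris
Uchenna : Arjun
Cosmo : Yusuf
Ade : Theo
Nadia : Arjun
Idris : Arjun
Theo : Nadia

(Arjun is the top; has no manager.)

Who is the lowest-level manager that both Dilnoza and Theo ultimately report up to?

Nadia

Dilnoza's chain of managers is Emil, Eitan, Nadia, Arjun. Theo's chain of managers is Nadia, Arjun. The first manager that appears in both chains is Nadia.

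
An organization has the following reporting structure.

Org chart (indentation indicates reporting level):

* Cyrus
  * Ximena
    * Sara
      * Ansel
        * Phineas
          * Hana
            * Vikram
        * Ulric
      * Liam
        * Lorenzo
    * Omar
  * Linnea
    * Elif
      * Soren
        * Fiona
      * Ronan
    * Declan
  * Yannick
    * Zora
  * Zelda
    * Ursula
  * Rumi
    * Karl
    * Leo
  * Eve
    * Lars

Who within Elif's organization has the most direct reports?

Elif

Direct-report counts within Elif's organization: Elif has 2; Soren has 1. The largest is 2, held by Elif.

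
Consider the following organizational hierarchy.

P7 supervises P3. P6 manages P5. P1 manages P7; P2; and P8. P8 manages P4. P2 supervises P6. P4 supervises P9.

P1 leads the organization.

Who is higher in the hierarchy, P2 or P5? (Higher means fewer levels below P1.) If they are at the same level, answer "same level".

P2

P2 is 1 level below P1; P5 is 3. P2 is higher.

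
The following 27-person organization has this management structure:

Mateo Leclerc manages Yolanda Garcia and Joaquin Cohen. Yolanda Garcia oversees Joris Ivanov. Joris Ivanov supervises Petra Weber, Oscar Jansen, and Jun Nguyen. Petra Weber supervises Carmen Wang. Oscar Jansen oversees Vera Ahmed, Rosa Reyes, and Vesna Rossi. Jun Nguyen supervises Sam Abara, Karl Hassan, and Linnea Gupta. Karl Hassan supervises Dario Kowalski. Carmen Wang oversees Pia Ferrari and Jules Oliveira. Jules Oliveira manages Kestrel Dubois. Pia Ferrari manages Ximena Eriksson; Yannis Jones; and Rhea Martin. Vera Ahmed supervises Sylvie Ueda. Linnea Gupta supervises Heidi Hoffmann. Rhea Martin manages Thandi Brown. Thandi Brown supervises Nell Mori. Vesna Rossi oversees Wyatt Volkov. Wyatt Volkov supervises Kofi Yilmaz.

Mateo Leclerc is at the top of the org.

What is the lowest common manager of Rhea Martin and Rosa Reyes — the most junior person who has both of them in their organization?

Rhea Martin's chain of managers is Pia Ferrari, Carmen Wang, Petra Weber, Joris Ivanov, Yolanda Garcia, Mateo Leclerc. Rosa Reyes's chain of managers is Oscar Jansen, Joris Ivanov, Yolanda Garcia, Mateo Leclerc. The first manager that appears in both chains is Joris Ivanov.

Joris Ivanov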